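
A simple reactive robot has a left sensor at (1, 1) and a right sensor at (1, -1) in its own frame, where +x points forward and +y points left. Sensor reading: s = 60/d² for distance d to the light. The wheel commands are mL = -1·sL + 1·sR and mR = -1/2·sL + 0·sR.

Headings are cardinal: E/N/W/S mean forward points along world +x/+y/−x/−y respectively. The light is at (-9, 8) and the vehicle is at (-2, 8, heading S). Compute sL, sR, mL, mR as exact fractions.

left sensor world pos  = (-1, 7); dL² = 65
right sensor world pos = (-3, 7); dR² = 37
sL = 60/65 = 12/13
sR = 60/37 = 60/37
mL = -1·sL + 1·sR = 336/481
mR = -1/2·sL + 0·sR = -6/13

12/13 60/37 336/481 -6/13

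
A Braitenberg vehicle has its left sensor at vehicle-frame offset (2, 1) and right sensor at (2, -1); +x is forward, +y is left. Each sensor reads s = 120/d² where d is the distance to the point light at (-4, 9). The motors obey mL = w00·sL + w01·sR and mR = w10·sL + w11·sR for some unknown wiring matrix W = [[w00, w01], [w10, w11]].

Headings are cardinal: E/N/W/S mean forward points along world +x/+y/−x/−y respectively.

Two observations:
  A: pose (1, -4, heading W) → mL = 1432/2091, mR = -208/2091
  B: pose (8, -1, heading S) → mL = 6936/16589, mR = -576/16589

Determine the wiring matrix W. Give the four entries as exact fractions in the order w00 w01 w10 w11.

obs A: pose=(1,-4,W) → sL=24/41, sR=40/51, mL=1432/2091, mR=-208/2091
obs B: pose=(8,-1,S) → sL=120/313, sR=24/53, mL=6936/16589, mR=-576/16589
sensor matrix S = [[24/41, 40/51], [120/313, 24/53]]; det S = -411904/11562533
solve [mL_A; mL_B] = S·[w00; w01] and [mR_A; mR_B] = S·[w10; w11]:
  w00 = 1/2, w01 = 1/2, w10 = 1/2, w11 = -1/2

1/2 1/2 1/2 -1/2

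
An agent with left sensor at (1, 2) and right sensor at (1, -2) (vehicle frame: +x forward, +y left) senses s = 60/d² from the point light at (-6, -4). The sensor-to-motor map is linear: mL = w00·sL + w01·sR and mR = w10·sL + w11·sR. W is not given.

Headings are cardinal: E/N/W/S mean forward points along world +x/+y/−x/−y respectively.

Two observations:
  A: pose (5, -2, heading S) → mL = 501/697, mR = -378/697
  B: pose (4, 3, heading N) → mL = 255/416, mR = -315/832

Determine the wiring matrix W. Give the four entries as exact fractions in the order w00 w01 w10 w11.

obs A: pose=(5,-2,S) → sL=6/17, sR=30/41, mL=501/697, mR=-378/697
obs B: pose=(4,3,N) → sL=15/32, sR=15/52, mL=255/416, mR=-315/832
sensor matrix S = [[6/17, 30/41], [15/32, 15/52]]; det S = -34965/144976
solve [mL_A; mL_B] = S·[w00; w01] and [mR_A; mR_B] = S·[w10; w11]:
  w00 = 1, w01 = 1/2, w10 = -1/2, w11 = -1/2

1 1/2 -1/2 -1/2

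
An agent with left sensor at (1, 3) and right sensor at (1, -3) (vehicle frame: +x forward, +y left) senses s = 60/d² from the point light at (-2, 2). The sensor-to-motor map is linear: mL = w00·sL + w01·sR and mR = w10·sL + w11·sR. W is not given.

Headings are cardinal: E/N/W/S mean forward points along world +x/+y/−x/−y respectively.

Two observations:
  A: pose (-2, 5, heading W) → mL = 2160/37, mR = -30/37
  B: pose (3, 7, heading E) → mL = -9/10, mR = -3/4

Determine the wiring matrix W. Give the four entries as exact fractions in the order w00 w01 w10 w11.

obs A: pose=(-2,5,W) → sL=60, sR=60/37, mL=2160/37, mR=-30/37
obs B: pose=(3,7,E) → sL=3/5, sR=3/2, mL=-9/10, mR=-3/4
sensor matrix S = [[60, 60/37], [3/5, 3/2]]; det S = 3294/37
solve [mL_A; mL_B] = S·[w00; w01] and [mR_A; mR_B] = S·[w10; w11]:
  w00 = 1, w01 = -1, w10 = 0, w11 = -1/2

1 -1 0 -1/2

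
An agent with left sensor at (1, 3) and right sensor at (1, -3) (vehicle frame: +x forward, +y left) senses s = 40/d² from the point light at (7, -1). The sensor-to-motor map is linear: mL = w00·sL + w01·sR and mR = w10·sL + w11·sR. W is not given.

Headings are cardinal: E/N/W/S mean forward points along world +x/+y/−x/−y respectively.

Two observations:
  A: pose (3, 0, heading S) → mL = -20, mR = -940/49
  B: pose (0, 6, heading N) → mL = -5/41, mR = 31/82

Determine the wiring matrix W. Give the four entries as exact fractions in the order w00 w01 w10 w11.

-1/2 0 -1/2 1

obs A: pose=(3,0,S) → sL=40, sR=40/49, mL=-20, mR=-940/49
obs B: pose=(0,6,N) → sL=10/41, sR=1/2, mL=-5/41, mR=31/82
sensor matrix S = [[40, 40/49], [10/41, 1/2]]; det S = 39780/2009
solve [mL_A; mL_B] = S·[w00; w01] and [mR_A; mR_B] = S·[w10; w11]:
  w00 = -1/2, w01 = 0, w10 = -1/2, w11 = 1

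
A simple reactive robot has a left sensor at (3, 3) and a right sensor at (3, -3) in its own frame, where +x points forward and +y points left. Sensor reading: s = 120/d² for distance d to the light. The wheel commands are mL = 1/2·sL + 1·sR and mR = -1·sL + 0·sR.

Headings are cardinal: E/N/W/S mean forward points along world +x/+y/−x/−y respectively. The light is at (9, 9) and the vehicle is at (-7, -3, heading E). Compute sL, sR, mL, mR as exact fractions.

12/25 60/197 2682/4925 -12/25

left sensor world pos  = (-4, 0); dL² = 250
right sensor world pos = (-4, -6); dR² = 394
sL = 120/250 = 12/25
sR = 120/394 = 60/197
mL = 1/2·sL + 1·sR = 2682/4925
mR = -1·sL + 0·sR = -12/25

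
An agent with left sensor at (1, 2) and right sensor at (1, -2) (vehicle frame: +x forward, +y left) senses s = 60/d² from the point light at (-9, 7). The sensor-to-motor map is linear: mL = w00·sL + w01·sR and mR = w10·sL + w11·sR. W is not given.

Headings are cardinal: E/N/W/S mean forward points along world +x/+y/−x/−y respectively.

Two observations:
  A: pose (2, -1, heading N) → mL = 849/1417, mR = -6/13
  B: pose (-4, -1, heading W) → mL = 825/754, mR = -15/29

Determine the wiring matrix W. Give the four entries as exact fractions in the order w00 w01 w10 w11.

1 1/2 -1 0

obs A: pose=(2,-1,N) → sL=6/13, sR=30/109, mL=849/1417, mR=-6/13
obs B: pose=(-4,-1,W) → sL=15/29, sR=15/13, mL=825/754, mR=-15/29
sensor matrix S = [[6/13, 30/109], [15/29, 15/13]]; det S = 208440/534209
solve [mL_A; mL_B] = S·[w00; w01] and [mR_A; mR_B] = S·[w10; w11]:
  w00 = 1, w01 = 1/2, w10 = -1, w11 = 0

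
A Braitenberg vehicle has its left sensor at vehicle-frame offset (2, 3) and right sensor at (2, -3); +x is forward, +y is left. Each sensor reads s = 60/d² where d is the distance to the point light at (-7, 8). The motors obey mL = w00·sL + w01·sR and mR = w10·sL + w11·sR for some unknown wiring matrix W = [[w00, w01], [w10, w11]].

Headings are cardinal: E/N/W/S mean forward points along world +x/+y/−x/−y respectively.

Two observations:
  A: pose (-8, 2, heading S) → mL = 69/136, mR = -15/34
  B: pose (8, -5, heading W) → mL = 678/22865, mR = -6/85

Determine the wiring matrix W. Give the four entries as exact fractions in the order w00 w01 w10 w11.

1 -1/2 -1/2 0

obs A: pose=(-8,2,S) → sL=15/17, sR=3/4, mL=69/136, mR=-15/34
obs B: pose=(8,-5,W) → sL=12/85, sR=60/269, mL=678/22865, mR=-6/85
sensor matrix S = [[15/17, 3/4], [12/85, 60/269]]; det S = 2079/22865
solve [mL_A; mL_B] = S·[w00; w01] and [mR_A; mR_B] = S·[w10; w11]:
  w00 = 1, w01 = -1/2, w10 = -1/2, w11 = 0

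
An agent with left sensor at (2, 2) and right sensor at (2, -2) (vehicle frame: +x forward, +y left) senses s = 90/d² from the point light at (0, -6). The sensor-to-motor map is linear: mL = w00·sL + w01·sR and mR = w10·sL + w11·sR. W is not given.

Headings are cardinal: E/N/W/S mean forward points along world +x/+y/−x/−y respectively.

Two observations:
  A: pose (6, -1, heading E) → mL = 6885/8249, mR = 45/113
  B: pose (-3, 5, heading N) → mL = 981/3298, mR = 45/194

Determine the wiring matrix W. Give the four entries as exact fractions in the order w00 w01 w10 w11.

obs A: pose=(6,-1,E) → sL=90/113, sR=90/73, mL=6885/8249, mR=45/113
obs B: pose=(-3,5,N) → sL=45/97, sR=9/17, mL=981/3298, mR=45/194
sensor matrix S = [[90/113, 90/73], [45/97, 9/17]]; det S = -2044440/13602601
solve [mL_A; mL_B] = S·[w00; w01] and [mR_A; mR_B] = S·[w10; w11]:
  w00 = -1/2, w01 = 1, w10 = 1/2, w11 = 0

-1/2 1 1/2 0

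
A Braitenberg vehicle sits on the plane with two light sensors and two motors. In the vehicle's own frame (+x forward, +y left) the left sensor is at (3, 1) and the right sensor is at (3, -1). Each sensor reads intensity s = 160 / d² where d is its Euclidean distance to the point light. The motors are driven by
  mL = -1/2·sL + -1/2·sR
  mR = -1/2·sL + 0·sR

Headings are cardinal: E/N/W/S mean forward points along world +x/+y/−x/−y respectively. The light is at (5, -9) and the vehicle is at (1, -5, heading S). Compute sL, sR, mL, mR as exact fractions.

16 80/13 -144/13 -8

left sensor world pos  = (2, -8); dL² = 10
right sensor world pos = (0, -8); dR² = 26
sL = 160/10 = 16
sR = 160/26 = 80/13
mL = -1/2·sL + -1/2·sR = -144/13
mR = -1/2·sL + 0·sR = -8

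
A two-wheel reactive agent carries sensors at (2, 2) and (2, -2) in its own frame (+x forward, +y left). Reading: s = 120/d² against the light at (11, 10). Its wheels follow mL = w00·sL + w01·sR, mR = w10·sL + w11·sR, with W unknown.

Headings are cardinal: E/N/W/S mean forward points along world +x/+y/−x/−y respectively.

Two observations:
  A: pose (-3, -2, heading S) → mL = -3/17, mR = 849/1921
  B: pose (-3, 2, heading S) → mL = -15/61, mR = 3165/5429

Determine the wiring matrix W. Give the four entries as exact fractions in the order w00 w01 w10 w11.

obs A: pose=(-3,-2,S) → sL=6/17, sR=30/113, mL=-3/17, mR=849/1921
obs B: pose=(-3,2,S) → sL=30/61, sR=30/89, mL=-15/61, mR=3165/5429
sensor matrix S = [[6/17, 30/113], [30/61, 30/89]]; det S = -120960/10429109
solve [mL_A; mL_B] = S·[w00; w01] and [mR_A; mR_B] = S·[w10; w11]:
  w00 = -1/2, w01 = 0, w10 = 1/2, w11 = 1

-1/2 0 1/2 1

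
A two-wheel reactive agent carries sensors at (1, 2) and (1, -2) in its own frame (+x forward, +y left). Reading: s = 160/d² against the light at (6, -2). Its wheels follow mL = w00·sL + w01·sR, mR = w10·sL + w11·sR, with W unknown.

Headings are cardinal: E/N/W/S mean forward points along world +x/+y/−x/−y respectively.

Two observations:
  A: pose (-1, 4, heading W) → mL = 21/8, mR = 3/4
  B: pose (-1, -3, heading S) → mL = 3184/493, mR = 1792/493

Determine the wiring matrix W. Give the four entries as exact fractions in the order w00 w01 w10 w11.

obs A: pose=(-1,4,W) → sL=2, sR=5/4, mL=21/8, mR=3/4
obs B: pose=(-1,-3,S) → sL=160/29, sR=32/17, mL=3184/493, mR=1792/493
sensor matrix S = [[2, 5/4], [160/29, 32/17]]; det S = -1544/493
solve [mL_A; mL_B] = S·[w00; w01] and [mR_A; mR_B] = S·[w10; w11]:
  w00 = 1, w01 = 1/2, w10 = 1, w11 = -1

1 1/2 1 -1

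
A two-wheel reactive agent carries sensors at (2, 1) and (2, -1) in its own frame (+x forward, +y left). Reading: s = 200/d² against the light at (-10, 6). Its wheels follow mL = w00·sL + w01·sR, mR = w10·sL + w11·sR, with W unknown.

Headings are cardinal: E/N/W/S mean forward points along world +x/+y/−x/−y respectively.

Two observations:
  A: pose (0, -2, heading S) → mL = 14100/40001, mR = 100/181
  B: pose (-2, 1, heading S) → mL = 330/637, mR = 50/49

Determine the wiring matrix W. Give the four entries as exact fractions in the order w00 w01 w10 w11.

1 -1/2 0 1/2

obs A: pose=(0,-2,S) → sL=200/221, sR=200/181, mL=14100/40001, mR=100/181
obs B: pose=(-2,1,S) → sL=20/13, sR=100/49, mL=330/637, mR=50/49
sensor matrix S = [[200/221, 200/181], [20/13, 100/49]]; det S = 288000/1960049
solve [mL_A; mL_B] = S·[w00; w01] and [mR_A; mR_B] = S·[w10; w11]:
  w00 = 1, w01 = -1/2, w10 = 0, w11 = 1/2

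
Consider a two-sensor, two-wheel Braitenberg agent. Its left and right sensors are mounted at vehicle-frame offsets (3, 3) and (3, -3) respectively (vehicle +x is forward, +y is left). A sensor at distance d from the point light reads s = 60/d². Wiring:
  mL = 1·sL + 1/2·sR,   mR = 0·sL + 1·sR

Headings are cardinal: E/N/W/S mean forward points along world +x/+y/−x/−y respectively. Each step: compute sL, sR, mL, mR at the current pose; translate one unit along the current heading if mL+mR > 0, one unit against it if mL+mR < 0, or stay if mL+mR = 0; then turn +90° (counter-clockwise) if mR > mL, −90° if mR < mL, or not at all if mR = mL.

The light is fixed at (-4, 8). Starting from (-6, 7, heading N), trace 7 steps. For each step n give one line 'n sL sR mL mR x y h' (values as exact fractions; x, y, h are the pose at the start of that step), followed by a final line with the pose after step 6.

n=0: pose=(-6,7,N); sL=60/29, sR=12; mL=234/29, mR=12; mL+mR=582/29 → advance +1; mR−mL=114/29 → turn +1·90°
n=1: pose=(-6,8,W); sL=30/17, sR=30/17; mL=45/17, mR=30/17; mL+mR=75/17 → advance +1; mR−mL=-15/17 → turn -1·90°
n=2: pose=(-7,8,N); sL=4/3, sR=20/3; mL=14/3, mR=20/3; mL+mR=34/3 → advance +1; mR−mL=2 → turn +1·90°
n=3: pose=(-7,9,W); sL=3/2, sR=15/13; mL=27/13, mR=15/13; mL+mR=42/13 → advance +1; mR−mL=-12/13 → turn -1·90°
n=4: pose=(-8,9,N); sL=12/13, sR=60/17; mL=594/221, mR=60/17; mL+mR=1374/221 → advance +1; mR−mL=186/221 → turn +1·90°
n=5: pose=(-8,10,W); sL=6/5, sR=30/37; mL=297/185, mR=30/37; mL+mR=447/185 → advance +1; mR−mL=-147/185 → turn -1·90°
n=6: pose=(-9,10,N); sL=60/89, sR=60/29; mL=4410/2581, mR=60/29; mL+mR=9750/2581 → advance +1; mR−mL=930/2581 → turn +1·90°

0 60/29 12 234/29 12 -6 7 N
1 30/17 30/17 45/17 30/17 -6 8 W
2 4/3 20/3 14/3 20/3 -7 8 N
3 3/2 15/13 27/13 15/13 -7 9 W
4 12/13 60/17 594/221 60/17 -8 9 N
5 6/5 30/37 297/185 30/37 -8 10 W
6 60/89 60/29 4410/2581 60/29 -9 10 N
final -9 11 W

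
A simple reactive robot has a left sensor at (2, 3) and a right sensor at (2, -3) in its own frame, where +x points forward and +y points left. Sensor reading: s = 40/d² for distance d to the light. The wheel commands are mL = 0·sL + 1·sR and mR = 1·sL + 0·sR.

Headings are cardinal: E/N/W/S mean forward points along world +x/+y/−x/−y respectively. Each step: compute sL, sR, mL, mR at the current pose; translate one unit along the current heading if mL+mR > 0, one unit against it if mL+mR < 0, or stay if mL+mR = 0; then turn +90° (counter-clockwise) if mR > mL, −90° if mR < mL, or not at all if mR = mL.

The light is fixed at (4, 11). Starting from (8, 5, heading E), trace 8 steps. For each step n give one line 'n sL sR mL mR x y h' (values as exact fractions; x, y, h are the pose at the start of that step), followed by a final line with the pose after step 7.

n=0: pose=(8,5,E); sL=8/9, sR=40/117; mL=40/117, mR=8/9; mL+mR=16/13 → advance +1; mR−mL=64/117 → turn +1·90°
n=1: pose=(9,5,N); sL=2, sR=1/2; mL=1/2, mR=2; mL+mR=5/2 → advance +1; mR−mL=3/2 → turn +1·90°
n=2: pose=(9,6,W); sL=40/73, sR=40/13; mL=40/13, mR=40/73; mL+mR=3440/949 → advance +1; mR−mL=-2400/949 → turn -1·90°
n=3: pose=(8,6,N); sL=4, sR=20/29; mL=20/29, mR=4; mL+mR=136/29 → advance +1; mR−mL=96/29 → turn +1·90°
n=4: pose=(8,7,W); sL=40/53, sR=8; mL=8, mR=40/53; mL+mR=464/53 → advance +1; mR−mL=-384/53 → turn -1·90°
n=5: pose=(7,7,N); sL=10, sR=1; mL=1, mR=10; mL+mR=11 → advance +1; mR−mL=9 → turn +1·90°
n=6: pose=(7,8,W); sL=40/37, sR=40; mL=40, mR=40/37; mL+mR=1520/37 → advance +1; mR−mL=-1440/37 → turn -1·90°
n=7: pose=(6,8,N); sL=20, sR=20/13; mL=20/13, mR=20; mL+mR=280/13 → advance +1; mR−mL=240/13 → turn +1·90°

0 8/9 40/117 40/117 8/9 8 5 E
1 2 1/2 1/2 2 9 5 N
2 40/73 40/13 40/13 40/73 9 6 W
3 4 20/29 20/29 4 8 6 N
4 40/53 8 8 40/53 8 7 W
5 10 1 1 10 7 7 N
6 40/37 40 40 40/37 7 8 W
7 20 20/13 20/13 20 6 8 N
final 6 9 W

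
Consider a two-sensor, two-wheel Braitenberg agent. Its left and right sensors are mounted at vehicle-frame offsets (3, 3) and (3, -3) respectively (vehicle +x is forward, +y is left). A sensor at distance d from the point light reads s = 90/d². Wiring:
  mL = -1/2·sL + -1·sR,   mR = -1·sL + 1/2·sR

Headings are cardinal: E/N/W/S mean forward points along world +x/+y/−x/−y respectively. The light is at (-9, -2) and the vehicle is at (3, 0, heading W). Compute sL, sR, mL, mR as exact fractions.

left sensor world pos  = (0, -3); dL² = 82
right sensor world pos = (0, 3); dR² = 106
sL = 90/82 = 45/41
sR = 90/106 = 45/53
mL = -1/2·sL + -1·sR = -6075/4346
mR = -1·sL + 1/2·sR = -2925/4346

45/41 45/53 -6075/4346 -2925/4346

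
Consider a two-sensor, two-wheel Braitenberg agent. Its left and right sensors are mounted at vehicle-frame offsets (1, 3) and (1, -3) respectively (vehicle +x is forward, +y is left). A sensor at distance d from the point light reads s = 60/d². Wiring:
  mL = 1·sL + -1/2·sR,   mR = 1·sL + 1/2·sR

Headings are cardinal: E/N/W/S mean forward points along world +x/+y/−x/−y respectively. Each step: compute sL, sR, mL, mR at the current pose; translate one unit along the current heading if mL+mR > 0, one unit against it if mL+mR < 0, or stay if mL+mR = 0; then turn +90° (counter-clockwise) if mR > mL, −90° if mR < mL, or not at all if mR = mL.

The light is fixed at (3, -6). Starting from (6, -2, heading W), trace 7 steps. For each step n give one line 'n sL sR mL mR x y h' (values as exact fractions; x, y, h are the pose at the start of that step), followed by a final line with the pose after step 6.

0 12 60/53 606/53 666/53 6 -2 W
1 30/17 6 -21/17 81/17 5 -2 S
2 4/3 20/3 -2 14/3 5 -3 E
3 15/4 15/13 165/52 225/52 6 -3 N
4 12 60/53 606/53 666/53 6 -2 W
5 30/17 6 -21/17 81/17 5 -2 S
6 4/3 20/3 -2 14/3 5 -3 E
final 6 -3 N

n=0: pose=(6,-2,W); sL=12, sR=60/53; mL=606/53, mR=666/53; mL+mR=24 → advance +1; mR−mL=60/53 → turn +1·90°
n=1: pose=(5,-2,S); sL=30/17, sR=6; mL=-21/17, mR=81/17; mL+mR=60/17 → advance +1; mR−mL=6 → turn +1·90°
n=2: pose=(5,-3,E); sL=4/3, sR=20/3; mL=-2, mR=14/3; mL+mR=8/3 → advance +1; mR−mL=20/3 → turn +1·90°
n=3: pose=(6,-3,N); sL=15/4, sR=15/13; mL=165/52, mR=225/52; mL+mR=15/2 → advance +1; mR−mL=15/13 → turn +1·90°
n=4: pose=(6,-2,W); sL=12, sR=60/53; mL=606/53, mR=666/53; mL+mR=24 → advance +1; mR−mL=60/53 → turn +1·90°
n=5: pose=(5,-2,S); sL=30/17, sR=6; mL=-21/17, mR=81/17; mL+mR=60/17 → advance +1; mR−mL=6 → turn +1·90°
n=6: pose=(5,-3,E); sL=4/3, sR=20/3; mL=-2, mR=14/3; mL+mR=8/3 → advance +1; mR−mL=20/3 → turn +1·90°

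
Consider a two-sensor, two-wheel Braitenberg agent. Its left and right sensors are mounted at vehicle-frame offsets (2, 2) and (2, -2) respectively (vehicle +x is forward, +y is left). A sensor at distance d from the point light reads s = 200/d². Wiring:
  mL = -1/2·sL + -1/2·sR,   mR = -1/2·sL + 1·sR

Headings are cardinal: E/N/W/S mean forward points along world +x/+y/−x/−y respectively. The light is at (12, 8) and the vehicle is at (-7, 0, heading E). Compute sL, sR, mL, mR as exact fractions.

left sensor world pos  = (-5, 2); dL² = 325
right sensor world pos = (-5, -2); dR² = 389
sL = 200/325 = 8/13
sR = 200/389 = 200/389
mL = -1/2·sL + -1/2·sR = -2856/5057
mR = -1/2·sL + 1·sR = 1044/5057

8/13 200/389 -2856/5057 1044/5057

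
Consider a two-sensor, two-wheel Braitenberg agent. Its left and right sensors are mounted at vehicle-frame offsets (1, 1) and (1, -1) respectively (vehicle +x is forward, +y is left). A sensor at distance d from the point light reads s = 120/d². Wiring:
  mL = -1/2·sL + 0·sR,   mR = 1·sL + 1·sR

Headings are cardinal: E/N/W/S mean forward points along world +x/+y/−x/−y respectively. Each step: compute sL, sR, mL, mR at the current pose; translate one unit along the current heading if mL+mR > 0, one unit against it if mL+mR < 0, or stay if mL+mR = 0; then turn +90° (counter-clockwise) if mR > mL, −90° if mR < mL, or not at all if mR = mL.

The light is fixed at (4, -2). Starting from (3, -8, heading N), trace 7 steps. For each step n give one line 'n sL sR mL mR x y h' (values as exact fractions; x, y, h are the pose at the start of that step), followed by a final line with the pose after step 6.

0 120/29 24/5 -60/29 1296/145 3 -8 N
1 3 6 -3/2 9 3 -7 W
2 120/37 8/3 -60/37 656/111 2 -7 S
3 60/13 12/5 -30/13 456/65 2 -8 E
4 120/29 24/5 -60/29 1296/145 3 -8 N
5 3 6 -3/2 9 3 -7 W
6 120/37 8/3 -60/37 656/111 2 -7 S
final 2 -8 E

n=0: pose=(3,-8,N); sL=120/29, sR=24/5; mL=-60/29, mR=1296/145; mL+mR=996/145 → advance +1; mR−mL=1596/145 → turn +1·90°
n=1: pose=(3,-7,W); sL=3, sR=6; mL=-3/2, mR=9; mL+mR=15/2 → advance +1; mR−mL=21/2 → turn +1·90°
n=2: pose=(2,-7,S); sL=120/37, sR=8/3; mL=-60/37, mR=656/111; mL+mR=476/111 → advance +1; mR−mL=836/111 → turn +1·90°
n=3: pose=(2,-8,E); sL=60/13, sR=12/5; mL=-30/13, mR=456/65; mL+mR=306/65 → advance +1; mR−mL=606/65 → turn +1·90°
n=4: pose=(3,-8,N); sL=120/29, sR=24/5; mL=-60/29, mR=1296/145; mL+mR=996/145 → advance +1; mR−mL=1596/145 → turn +1·90°
n=5: pose=(3,-7,W); sL=3, sR=6; mL=-3/2, mR=9; mL+mR=15/2 → advance +1; mR−mL=21/2 → turn +1·90°
n=6: pose=(2,-7,S); sL=120/37, sR=8/3; mL=-60/37, mR=656/111; mL+mR=476/111 → advance +1; mR−mL=836/111 → turn +1·90°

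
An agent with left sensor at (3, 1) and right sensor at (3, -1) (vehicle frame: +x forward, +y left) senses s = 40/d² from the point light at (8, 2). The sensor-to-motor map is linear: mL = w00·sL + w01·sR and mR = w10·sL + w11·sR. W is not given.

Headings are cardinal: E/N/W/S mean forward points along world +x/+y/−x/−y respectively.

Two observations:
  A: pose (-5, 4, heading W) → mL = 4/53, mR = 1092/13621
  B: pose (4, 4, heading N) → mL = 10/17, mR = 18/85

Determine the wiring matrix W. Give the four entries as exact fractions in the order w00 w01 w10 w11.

obs A: pose=(-5,4,W) → sL=40/257, sR=8/53, mL=4/53, mR=1092/13621
obs B: pose=(4,4,N) → sL=4/5, sR=20/17, mL=10/17, mR=18/85
sensor matrix S = [[40/257, 8/53], [4/5, 20/17]]; det S = 72192/1157785
solve [mL_A; mL_B] = S·[w00; w01] and [mR_A; mR_B] = S·[w10; w11]:
  w00 = 0, w01 = 1/2, w10 = 1, w11 = -1/2

0 1/2 1 -1/2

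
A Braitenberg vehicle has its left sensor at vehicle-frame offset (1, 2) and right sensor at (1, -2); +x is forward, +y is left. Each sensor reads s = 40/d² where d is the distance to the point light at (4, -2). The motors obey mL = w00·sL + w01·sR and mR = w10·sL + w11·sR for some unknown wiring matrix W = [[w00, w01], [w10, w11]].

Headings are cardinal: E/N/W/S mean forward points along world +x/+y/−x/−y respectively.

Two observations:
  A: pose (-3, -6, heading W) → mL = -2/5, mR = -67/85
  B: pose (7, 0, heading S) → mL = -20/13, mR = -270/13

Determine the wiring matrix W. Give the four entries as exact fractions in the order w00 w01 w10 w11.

obs A: pose=(-3,-6,W) → sL=2/5, sR=10/17, mL=-2/5, mR=-67/85
obs B: pose=(7,0,S) → sL=20/13, sR=20, mL=-20/13, mR=-270/13
sensor matrix S = [[2/5, 10/17], [20/13, 20]]; det S = 1568/221
solve [mL_A; mL_B] = S·[w00; w01] and [mR_A; mR_B] = S·[w10; w11]:
  w00 = -1, w01 = 0, w10 = -1/2, w11 = -1

-1 0 -1/2 -1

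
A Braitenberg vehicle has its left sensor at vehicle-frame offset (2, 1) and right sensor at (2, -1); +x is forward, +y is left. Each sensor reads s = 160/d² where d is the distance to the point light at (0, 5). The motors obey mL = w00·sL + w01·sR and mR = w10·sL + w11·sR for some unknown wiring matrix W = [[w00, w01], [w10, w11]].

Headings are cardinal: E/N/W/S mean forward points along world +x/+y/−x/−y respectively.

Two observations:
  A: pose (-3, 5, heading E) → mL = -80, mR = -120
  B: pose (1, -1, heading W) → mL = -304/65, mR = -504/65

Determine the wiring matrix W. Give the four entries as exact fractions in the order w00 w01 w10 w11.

obs A: pose=(-3,5,E) → sL=80, sR=80, mL=-80, mR=-120
obs B: pose=(1,-1,W) → sL=16/5, sR=80/13, mL=-304/65, mR=-504/65
sensor matrix S = [[80, 80], [16/5, 80/13]]; det S = 3072/13
solve [mL_A; mL_B] = S·[w00; w01] and [mR_A; mR_B] = S·[w10; w11]:
  w00 = -1/2, w01 = -1/2, w10 = -1/2, w11 = -1

-1/2 -1/2 -1/2 -1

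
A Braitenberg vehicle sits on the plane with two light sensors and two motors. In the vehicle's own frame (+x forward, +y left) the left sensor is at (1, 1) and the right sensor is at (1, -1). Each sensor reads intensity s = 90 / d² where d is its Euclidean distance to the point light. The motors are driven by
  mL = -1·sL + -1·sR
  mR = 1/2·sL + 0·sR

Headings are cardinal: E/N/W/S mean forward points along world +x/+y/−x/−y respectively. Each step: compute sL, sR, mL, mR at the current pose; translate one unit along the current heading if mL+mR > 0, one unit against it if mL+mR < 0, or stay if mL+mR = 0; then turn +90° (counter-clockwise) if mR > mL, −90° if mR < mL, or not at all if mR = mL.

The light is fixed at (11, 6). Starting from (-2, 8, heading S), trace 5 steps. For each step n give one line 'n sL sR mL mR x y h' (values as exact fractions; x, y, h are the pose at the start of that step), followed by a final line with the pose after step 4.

n=0: pose=(-2,8,S); sL=18/29, sR=90/197; mL=-6156/5713, mR=9/29; mL+mR=-4383/5713 → advance -1; mR−mL=7929/5713 → turn +1·90°
n=1: pose=(-2,9,E); sL=9/16, sR=45/74; mL=-693/592, mR=9/32; mL+mR=-1053/1184 → advance -1; mR−mL=1719/1184 → turn +1·90°
n=2: pose=(-3,9,N); sL=90/241, sR=18/37; mL=-7668/8917, mR=45/241; mL+mR=-6003/8917 → advance -1; mR−mL=9333/8917 → turn +1·90°
n=3: pose=(-3,8,W); sL=45/113, sR=5/13; mL=-1150/1469, mR=45/226; mL+mR=-1715/2938 → advance -1; mR−mL=2885/2938 → turn +1·90°
n=4: pose=(-2,8,S); sL=18/29, sR=90/197; mL=-6156/5713, mR=9/29; mL+mR=-4383/5713 → advance -1; mR−mL=7929/5713 → turn +1·90°

0 18/29 90/197 -6156/5713 9/29 -2 8 S
1 9/16 45/74 -693/592 9/32 -2 9 E
2 90/241 18/37 -7668/8917 45/241 -3 9 N
3 45/113 5/13 -1150/1469 45/226 -3 8 W
4 18/29 90/197 -6156/5713 9/29 -2 8 S
final -2 9 E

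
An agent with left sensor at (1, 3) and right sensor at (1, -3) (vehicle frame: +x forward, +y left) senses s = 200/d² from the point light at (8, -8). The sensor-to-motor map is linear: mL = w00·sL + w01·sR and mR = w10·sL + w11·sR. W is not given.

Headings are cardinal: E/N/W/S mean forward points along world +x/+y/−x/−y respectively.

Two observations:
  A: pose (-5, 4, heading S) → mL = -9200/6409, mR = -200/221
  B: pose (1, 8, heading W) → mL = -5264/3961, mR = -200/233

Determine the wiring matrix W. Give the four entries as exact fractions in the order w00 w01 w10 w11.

obs A: pose=(-5,4,S) → sL=200/221, sR=200/377, mL=-9200/6409, mR=-200/221
obs B: pose=(1,8,W) → sL=200/233, sR=8/17, mL=-5264/3961, mR=-200/233
sensor matrix S = [[200/221, 200/377], [200/233, 8/17]]; det S = -57600/1952773
solve [mL_A; mL_B] = S·[w00; w01] and [mR_A; mR_B] = S·[w10; w11]:
  w00 = -1, w01 = -1, w10 = -1, w11 = 0

-1 -1 -1 0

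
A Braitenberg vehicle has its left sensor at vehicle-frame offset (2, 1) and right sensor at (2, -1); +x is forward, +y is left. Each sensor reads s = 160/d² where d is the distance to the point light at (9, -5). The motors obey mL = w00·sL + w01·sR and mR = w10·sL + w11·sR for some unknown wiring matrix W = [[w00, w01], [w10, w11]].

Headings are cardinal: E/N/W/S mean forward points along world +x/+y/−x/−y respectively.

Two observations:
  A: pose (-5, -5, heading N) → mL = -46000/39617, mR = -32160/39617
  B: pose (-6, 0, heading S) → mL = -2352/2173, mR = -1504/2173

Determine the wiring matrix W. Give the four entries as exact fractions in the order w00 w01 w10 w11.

obs A: pose=(-5,-5,N) → sL=160/229, sR=160/173, mL=-46000/39617, mR=-32160/39617
obs B: pose=(-6,0,S) → sL=32/41, sR=32/53, mL=-2352/2173, mR=-1504/2173
sensor matrix S = [[160/229, 160/173], [32/41, 32/53]]; det S = -25825280/86087741
solve [mL_A; mL_B] = S·[w00; w01] and [mR_A; mR_B] = S·[w10; w11]:
  w00 = -1, w01 = -1/2, w10 = -1/2, w11 = -1/2

-1 -1/2 -1/2 -1/2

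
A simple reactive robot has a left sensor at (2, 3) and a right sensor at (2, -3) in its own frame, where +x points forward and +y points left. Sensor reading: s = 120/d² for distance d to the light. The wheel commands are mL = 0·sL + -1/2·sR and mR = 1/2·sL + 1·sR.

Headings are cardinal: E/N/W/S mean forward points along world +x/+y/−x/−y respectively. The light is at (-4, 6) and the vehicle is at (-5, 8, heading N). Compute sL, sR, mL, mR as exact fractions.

left sensor world pos  = (-8, 10); dL² = 32
right sensor world pos = (-2, 10); dR² = 20
sL = 120/32 = 15/4
sR = 120/20 = 6
mL = 0·sL + -1/2·sR = -3
mR = 1/2·sL + 1·sR = 63/8

15/4 6 -3 63/8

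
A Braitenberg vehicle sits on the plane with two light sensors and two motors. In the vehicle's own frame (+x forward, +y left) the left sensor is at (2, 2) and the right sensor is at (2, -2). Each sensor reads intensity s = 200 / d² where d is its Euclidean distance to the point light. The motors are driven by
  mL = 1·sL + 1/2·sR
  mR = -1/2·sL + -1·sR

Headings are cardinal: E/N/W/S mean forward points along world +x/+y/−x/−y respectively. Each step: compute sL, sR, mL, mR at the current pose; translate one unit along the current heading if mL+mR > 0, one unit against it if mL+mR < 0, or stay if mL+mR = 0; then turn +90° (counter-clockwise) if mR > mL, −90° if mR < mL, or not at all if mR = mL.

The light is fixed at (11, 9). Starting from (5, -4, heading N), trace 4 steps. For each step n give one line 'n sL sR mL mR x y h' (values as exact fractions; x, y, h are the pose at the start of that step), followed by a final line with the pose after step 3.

0 40/37 200/137 9180/5069 -10140/5069 5 -4 N
1 5/4 25/34 55/34 -185/136 5 -5 E
2 40/53 40/61 3500/3233 -3340/3233 6 -5 S
3 100/169 100/109 19350/18421 -22350/18421 6 -6 W
final 7 -6 N

n=0: pose=(5,-4,N); sL=40/37, sR=200/137; mL=9180/5069, mR=-10140/5069; mL+mR=-960/5069 → advance -1; mR−mL=-19320/5069 → turn -1·90°
n=1: pose=(5,-5,E); sL=5/4, sR=25/34; mL=55/34, mR=-185/136; mL+mR=35/136 → advance +1; mR−mL=-405/136 → turn -1·90°
n=2: pose=(6,-5,S); sL=40/53, sR=40/61; mL=3500/3233, mR=-3340/3233; mL+mR=160/3233 → advance +1; mR−mL=-6840/3233 → turn -1·90°
n=3: pose=(6,-6,W); sL=100/169, sR=100/109; mL=19350/18421, mR=-22350/18421; mL+mR=-3000/18421 → advance -1; mR−mL=-41700/18421 → turn -1·90°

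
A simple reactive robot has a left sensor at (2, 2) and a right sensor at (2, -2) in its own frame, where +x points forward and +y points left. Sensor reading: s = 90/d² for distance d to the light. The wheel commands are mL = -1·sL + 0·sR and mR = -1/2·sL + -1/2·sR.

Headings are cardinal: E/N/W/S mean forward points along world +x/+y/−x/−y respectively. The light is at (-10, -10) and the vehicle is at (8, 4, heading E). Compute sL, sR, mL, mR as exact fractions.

left sensor world pos  = (10, 6); dL² = 656
right sensor world pos = (10, 2); dR² = 544
sL = 90/656 = 45/328
sR = 90/544 = 45/272
mL = -1·sL + 0·sR = -45/328
mR = -1/2·sL + -1/2·sR = -3375/22304

45/328 45/272 -45/328 -3375/22304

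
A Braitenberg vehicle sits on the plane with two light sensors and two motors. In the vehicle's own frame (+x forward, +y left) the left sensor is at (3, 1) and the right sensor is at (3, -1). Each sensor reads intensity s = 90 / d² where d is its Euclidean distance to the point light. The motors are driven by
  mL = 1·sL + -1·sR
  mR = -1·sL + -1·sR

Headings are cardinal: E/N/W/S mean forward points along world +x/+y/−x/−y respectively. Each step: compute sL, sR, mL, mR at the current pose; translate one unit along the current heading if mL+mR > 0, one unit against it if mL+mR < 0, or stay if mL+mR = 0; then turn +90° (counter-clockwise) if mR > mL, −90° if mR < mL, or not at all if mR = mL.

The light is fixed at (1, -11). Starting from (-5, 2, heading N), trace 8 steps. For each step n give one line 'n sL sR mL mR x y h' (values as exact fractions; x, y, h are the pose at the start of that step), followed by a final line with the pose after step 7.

n=0: pose=(-5,2,N); sL=18/61, sR=90/281; mL=-432/17141, mR=-10548/17141; mL+mR=-180/281 → advance -1; mR−mL=-36/61 → turn -1·90°
n=1: pose=(-5,1,E); sL=45/89, sR=9/13; mL=-216/1157, mR=-1386/1157; mL+mR=-18/13 → advance -1; mR−mL=-90/89 → turn -1·90°
n=2: pose=(-6,1,S); sL=10/13, sR=18/29; mL=56/377, mR=-524/377; mL+mR=-36/29 → advance -1; mR−mL=-20/13 → turn -1·90°
n=3: pose=(-6,2,W); sL=45/122, sR=45/148; mL=585/9028, mR=-6075/9028; mL+mR=-45/74 → advance -1; mR−mL=-45/61 → turn -1·90°
n=4: pose=(-5,2,N); sL=18/61, sR=90/281; mL=-432/17141, mR=-10548/17141; mL+mR=-180/281 → advance -1; mR−mL=-36/61 → turn -1·90°
n=5: pose=(-5,1,E); sL=45/89, sR=9/13; mL=-216/1157, mR=-1386/1157; mL+mR=-18/13 → advance -1; mR−mL=-90/89 → turn -1·90°
n=6: pose=(-6,1,S); sL=10/13, sR=18/29; mL=56/377, mR=-524/377; mL+mR=-36/29 → advance -1; mR−mL=-20/13 → turn -1·90°
n=7: pose=(-6,2,W); sL=45/122, sR=45/148; mL=585/9028, mR=-6075/9028; mL+mR=-45/74 → advance -1; mR−mL=-45/61 → turn -1·90°

0 18/61 90/281 -432/17141 -10548/17141 -5 2 N
1 45/89 9/13 -216/1157 -1386/1157 -5 1 E
2 10/13 18/29 56/377 -524/377 -6 1 S
3 45/122 45/148 585/9028 -6075/9028 -6 2 W
4 18/61 90/281 -432/17141 -10548/17141 -5 2 N
5 45/89 9/13 -216/1157 -1386/1157 -5 1 E
6 10/13 18/29 56/377 -524/377 -6 1 S
7 45/122 45/148 585/9028 -6075/9028 -6 2 W
final -5 2 N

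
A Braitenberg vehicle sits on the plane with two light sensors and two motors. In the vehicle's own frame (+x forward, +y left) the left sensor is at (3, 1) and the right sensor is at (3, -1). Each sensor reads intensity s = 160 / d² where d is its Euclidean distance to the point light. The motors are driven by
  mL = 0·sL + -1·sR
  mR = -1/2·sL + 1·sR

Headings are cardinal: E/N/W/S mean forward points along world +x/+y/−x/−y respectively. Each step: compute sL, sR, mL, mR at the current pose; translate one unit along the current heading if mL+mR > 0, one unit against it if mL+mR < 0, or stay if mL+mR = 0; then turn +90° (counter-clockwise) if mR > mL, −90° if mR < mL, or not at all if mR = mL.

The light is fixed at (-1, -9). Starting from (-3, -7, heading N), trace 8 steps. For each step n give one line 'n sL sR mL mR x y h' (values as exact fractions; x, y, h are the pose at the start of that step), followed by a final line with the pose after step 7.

0 80/17 80/13 -80/13 840/221 -3 -7 N
1 32/5 160/29 -160/29 336/145 -3 -8 W
2 40 20 -20 0 -2 -8 S
3 160/13 32 -32 336/13 -2 -7 E
4 80/17 80/13 -80/13 840/221 -3 -7 N
5 32/5 160/29 -160/29 336/145 -3 -8 W
6 40 20 -20 0 -2 -8 S
7 160/13 32 -32 336/13 -2 -7 E
final -3 -7 N

n=0: pose=(-3,-7,N); sL=80/17, sR=80/13; mL=-80/13, mR=840/221; mL+mR=-40/17 → advance -1; mR−mL=2200/221 → turn +1·90°
n=1: pose=(-3,-8,W); sL=32/5, sR=160/29; mL=-160/29, mR=336/145; mL+mR=-16/5 → advance -1; mR−mL=1136/145 → turn +1·90°
n=2: pose=(-2,-8,S); sL=40, sR=20; mL=-20, mR=0; mL+mR=-20 → advance -1; mR−mL=20 → turn +1·90°
n=3: pose=(-2,-7,E); sL=160/13, sR=32; mL=-32, mR=336/13; mL+mR=-80/13 → advance -1; mR−mL=752/13 → turn +1·90°
n=4: pose=(-3,-7,N); sL=80/17, sR=80/13; mL=-80/13, mR=840/221; mL+mR=-40/17 → advance -1; mR−mL=2200/221 → turn +1·90°
n=5: pose=(-3,-8,W); sL=32/5, sR=160/29; mL=-160/29, mR=336/145; mL+mR=-16/5 → advance -1; mR−mL=1136/145 → turn +1·90°
n=6: pose=(-2,-8,S); sL=40, sR=20; mL=-20, mR=0; mL+mR=-20 → advance -1; mR−mL=20 → turn +1·90°
n=7: pose=(-2,-7,E); sL=160/13, sR=32; mL=-32, mR=336/13; mL+mR=-80/13 → advance -1; mR−mL=752/13 → turn +1·90°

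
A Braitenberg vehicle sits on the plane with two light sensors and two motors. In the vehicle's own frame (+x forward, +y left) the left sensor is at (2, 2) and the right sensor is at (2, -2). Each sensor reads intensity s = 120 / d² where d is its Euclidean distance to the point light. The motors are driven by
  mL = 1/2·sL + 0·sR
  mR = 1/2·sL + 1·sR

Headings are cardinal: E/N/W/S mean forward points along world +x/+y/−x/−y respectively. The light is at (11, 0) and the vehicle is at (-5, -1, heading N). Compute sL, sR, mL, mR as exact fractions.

24/65 120/197 12/65 10164/12805

left sensor world pos  = (-7, 1); dL² = 325
right sensor world pos = (-3, 1); dR² = 197
sL = 120/325 = 24/65
sR = 120/197 = 120/197
mL = 1/2·sL + 0·sR = 12/65
mR = 1/2·sL + 1·sR = 10164/12805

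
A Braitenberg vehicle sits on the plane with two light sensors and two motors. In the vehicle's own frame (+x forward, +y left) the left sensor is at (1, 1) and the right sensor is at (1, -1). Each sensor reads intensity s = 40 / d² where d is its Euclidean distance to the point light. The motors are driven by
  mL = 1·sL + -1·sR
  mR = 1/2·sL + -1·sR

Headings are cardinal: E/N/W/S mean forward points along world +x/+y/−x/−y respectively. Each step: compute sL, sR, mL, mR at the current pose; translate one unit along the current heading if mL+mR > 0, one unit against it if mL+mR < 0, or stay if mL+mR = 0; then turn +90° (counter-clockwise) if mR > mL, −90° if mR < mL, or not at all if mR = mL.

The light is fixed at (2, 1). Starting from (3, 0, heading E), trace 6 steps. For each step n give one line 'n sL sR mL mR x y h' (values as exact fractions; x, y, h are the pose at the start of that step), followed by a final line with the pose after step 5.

n=0: pose=(3,0,E); sL=10, sR=5; mL=5, mR=0; mL+mR=5 → advance +1; mR−mL=-5 → turn -1·90°
n=1: pose=(4,0,S); sL=40/13, sR=8; mL=-64/13, mR=-84/13; mL+mR=-148/13 → advance -1; mR−mL=-20/13 → turn -1·90°
n=2: pose=(4,1,W); sL=20, sR=20; mL=0, mR=-10; mL+mR=-10 → advance -1; mR−mL=-10 → turn -1·90°
n=3: pose=(5,1,N); sL=8, sR=40/17; mL=96/17, mR=28/17; mL+mR=124/17 → advance +1; mR−mL=-4 → turn -1·90°
n=4: pose=(5,2,E); sL=2, sR=5/2; mL=-1/2, mR=-3/2; mL+mR=-2 → advance -1; mR−mL=-1 → turn -1·90°
n=5: pose=(4,2,S); sL=40/9, sR=40; mL=-320/9, mR=-340/9; mL+mR=-220/3 → advance -1; mR−mL=-20/9 → turn -1·90°

0 10 5 5 0 3 0 E
1 40/13 8 -64/13 -84/13 4 0 S
2 20 20 0 -10 4 1 W
3 8 40/17 96/17 28/17 5 1 N
4 2 5/2 -1/2 -3/2 5 2 E
5 40/9 40 -320/9 -340/9 4 2 S
final 4 3 W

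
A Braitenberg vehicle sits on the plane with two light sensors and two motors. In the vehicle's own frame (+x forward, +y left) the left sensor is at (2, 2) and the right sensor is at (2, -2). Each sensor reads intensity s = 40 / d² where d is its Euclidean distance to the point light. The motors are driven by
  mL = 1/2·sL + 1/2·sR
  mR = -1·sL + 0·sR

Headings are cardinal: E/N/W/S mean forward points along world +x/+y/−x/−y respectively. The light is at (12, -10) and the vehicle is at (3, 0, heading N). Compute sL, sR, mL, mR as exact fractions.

8/53 40/193 1832/10229 -8/53

left sensor world pos  = (1, 2); dL² = 265
right sensor world pos = (5, 2); dR² = 193
sL = 40/265 = 8/53
sR = 40/193 = 40/193
mL = 1/2·sL + 1/2·sR = 1832/10229
mR = -1·sL + 0·sR = -8/53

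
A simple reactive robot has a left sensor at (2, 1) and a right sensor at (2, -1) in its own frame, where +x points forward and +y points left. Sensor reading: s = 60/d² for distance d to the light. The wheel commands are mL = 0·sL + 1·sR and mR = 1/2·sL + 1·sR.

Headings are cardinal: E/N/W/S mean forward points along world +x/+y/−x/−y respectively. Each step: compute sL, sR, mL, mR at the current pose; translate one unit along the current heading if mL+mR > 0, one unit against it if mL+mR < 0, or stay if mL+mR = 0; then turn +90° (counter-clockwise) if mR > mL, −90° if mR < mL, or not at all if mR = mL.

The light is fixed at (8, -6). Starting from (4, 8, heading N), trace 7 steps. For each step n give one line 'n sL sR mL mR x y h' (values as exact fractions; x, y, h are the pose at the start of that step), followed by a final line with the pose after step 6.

n=0: pose=(4,8,N); sL=60/281, sR=12/53; mL=12/53, mR=4962/14893; mL+mR=8334/14893 → advance +1; mR−mL=30/281 → turn +1·90°
n=1: pose=(4,9,W); sL=15/58, sR=15/73; mL=15/73, mR=2835/8468; mL+mR=4575/8468 → advance +1; mR−mL=15/116 → turn +1·90°
n=2: pose=(3,9,S); sL=12/37, sR=12/41; mL=12/41, mR=690/1517; mL+mR=1134/1517 → advance +1; mR−mL=6/37 → turn +1·90°
n=3: pose=(3,8,E); sL=10/39, sR=30/89; mL=30/89, mR=1615/3471; mL+mR=2785/3471 → advance +1; mR−mL=5/39 → turn +1·90°
n=4: pose=(4,8,N); sL=60/281, sR=12/53; mL=12/53, mR=4962/14893; mL+mR=8334/14893 → advance +1; mR−mL=30/281 → turn +1·90°
n=5: pose=(4,9,W); sL=15/58, sR=15/73; mL=15/73, mR=2835/8468; mL+mR=4575/8468 → advance +1; mR−mL=15/116 → turn +1·90°
n=6: pose=(3,9,S); sL=12/37, sR=12/41; mL=12/41, mR=690/1517; mL+mR=1134/1517 → advance +1; mR−mL=6/37 → turn +1·90°

0 60/281 12/53 12/53 4962/14893 4 8 N
1 15/58 15/73 15/73 2835/8468 4 9 W
2 12/37 12/41 12/41 690/1517 3 9 S
3 10/39 30/89 30/89 1615/3471 3 8 E
4 60/281 12/53 12/53 4962/14893 4 8 N
5 15/58 15/73 15/73 2835/8468 4 9 W
6 12/37 12/41 12/41 690/1517 3 9 S
final 3 8 E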